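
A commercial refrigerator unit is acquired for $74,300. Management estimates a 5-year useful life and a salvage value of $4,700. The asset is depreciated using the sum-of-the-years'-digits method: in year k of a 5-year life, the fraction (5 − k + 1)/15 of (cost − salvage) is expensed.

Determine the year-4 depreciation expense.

Depreciable base = $74,300 − $4,700 = $69,600.
Sum of the years' digits = 5+4+3+2+1 = 15.
Year 1: $69,600 × 5/15 = $23,200. Book value $51,100.
Year 2: $69,600 × 4/15 = $18,560. Book value $32,540.
Year 3: $69,600 × 3/15 = $13,920. Book value $18,620.
Year 4: $69,600 × 2/15 = $9,280. Book value $9,340.

$9,280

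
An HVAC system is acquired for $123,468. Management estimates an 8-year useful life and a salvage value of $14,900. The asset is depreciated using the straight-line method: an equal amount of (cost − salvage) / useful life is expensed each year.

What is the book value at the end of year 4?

$69,184

Depreciable base = $123,468 − $14,900 = $108,568.
Annual expense = $108,568 / 8 = $13,571.
End of year 1: book value $109,897.
End of year 2: book value $96,326.
End of year 3: book value $82,755.
End of year 4: book value $69,184.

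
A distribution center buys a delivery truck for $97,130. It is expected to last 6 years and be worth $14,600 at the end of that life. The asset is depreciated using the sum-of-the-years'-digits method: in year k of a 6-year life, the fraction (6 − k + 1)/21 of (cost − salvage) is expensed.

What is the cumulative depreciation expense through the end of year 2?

$43,230

Depreciable base = $97,130 − $14,600 = $82,530.
Sum of the years' digits = 6+5+4+3+2+1 = 21.
Year 1: $82,530 × 6/21 = $23,580. Book value $73,550.
Year 2: $82,530 × 5/21 = $19,650. Book value $53,900.
Accumulated through year 2 = $97,130 − $53,900 = $43,230.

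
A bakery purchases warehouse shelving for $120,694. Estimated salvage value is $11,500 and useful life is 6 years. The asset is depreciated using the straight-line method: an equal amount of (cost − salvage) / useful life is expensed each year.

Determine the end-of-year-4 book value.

Depreciable base = $120,694 − $11,500 = $109,194.
Annual expense = $109,194 / 6 = $18,199.
End of year 1: book value $102,495.
End of year 2: book value $84,296.
End of year 3: book value $66,097.
End of year 4: book value $47,898.

$47,898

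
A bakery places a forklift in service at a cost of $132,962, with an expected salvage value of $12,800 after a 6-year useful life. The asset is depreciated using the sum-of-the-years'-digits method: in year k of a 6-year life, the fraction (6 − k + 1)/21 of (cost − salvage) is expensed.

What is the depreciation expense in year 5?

$11,444

Depreciable base = $132,962 − $12,800 = $120,162.
Sum of the years' digits = 6+5+4+3+2+1 = 21.
Year 1: $120,162 × 6/21 = $34,332. Book value $98,630.
Year 2: $120,162 × 5/21 = $28,610. Book value $70,020.
Year 3: $120,162 × 4/21 = $22,888. Book value $47,132.
Year 4: $120,162 × 3/21 = $17,166. Book value $29,966.
Year 5: $120,162 × 2/21 = $11,444. Book value $18,522.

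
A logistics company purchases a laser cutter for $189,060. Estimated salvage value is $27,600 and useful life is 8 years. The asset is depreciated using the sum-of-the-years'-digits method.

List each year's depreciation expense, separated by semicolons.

$35,880; $31,395; $26,910; $22,425; $17,940; $13,455; $8,970; $4,485

Depreciable base = $189,060 − $27,600 = $161,460.
Sum of the years' digits = 8+7+6+5+4+3+2+1 = 36.
Year 1: $161,460 × 8/36 = $35,880. Book value $153,180.
Year 2: $161,460 × 7/36 = $31,395. Book value $121,785.
Year 3: $161,460 × 6/36 = $26,910. Book value $94,875.
Year 4: $161,460 × 5/36 = $22,425. Book value $72,450.
Year 5: $161,460 × 4/36 = $17,940. Book value $54,510.
Year 6: $161,460 × 3/36 = $13,455. Book value $41,055.
Year 7: $161,460 × 2/36 = $8,970. Book value $32,085.
Year 8: $161,460 × 1/36 = $4,485. Book value $27,600.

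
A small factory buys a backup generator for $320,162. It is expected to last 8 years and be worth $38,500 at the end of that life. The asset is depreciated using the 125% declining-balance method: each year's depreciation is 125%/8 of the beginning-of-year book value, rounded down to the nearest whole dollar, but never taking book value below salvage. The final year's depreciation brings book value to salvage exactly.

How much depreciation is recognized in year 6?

$21,392

Depreciable base = $320,162 − $38,500 = $281,662.
Year 1: ⌊$320,162 × 125%/8⌋ = $50,025. Book value $270,137.
Year 2: ⌊$270,137 × 125%/8⌋ = $42,208. Book value $227,929.
Year 3: ⌊$227,929 × 125%/8⌋ = $35,613. Book value $192,316.
Year 4: ⌊$192,316 × 125%/8⌋ = $30,049. Book value $162,267.
Year 5: ⌊$162,267 × 125%/8⌋ = $25,354. Book value $136,913.
Year 6: ⌊$136,913 × 125%/8⌋ = $21,392. Book value $115,521.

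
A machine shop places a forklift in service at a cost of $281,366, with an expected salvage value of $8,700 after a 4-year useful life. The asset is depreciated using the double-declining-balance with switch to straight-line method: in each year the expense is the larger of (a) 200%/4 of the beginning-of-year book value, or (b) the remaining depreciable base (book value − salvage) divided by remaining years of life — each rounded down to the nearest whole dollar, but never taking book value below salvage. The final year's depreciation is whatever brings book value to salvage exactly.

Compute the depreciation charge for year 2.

$70,341

Depreciable base = $281,366 − $8,700 = $272,666.
Year 1: DB = ⌊$281,366 × 200%/4⌋ = $140,683; SL = ⌊$272,666/4⌋ = $68,166 → take DB $140,683. Book value $140,683.
Year 2: DB = ⌊$140,683 × 200%/4⌋ = $70,341; SL = ⌊$131,983/3⌋ = $43,994 → take DB $70,341. Book value $70,342.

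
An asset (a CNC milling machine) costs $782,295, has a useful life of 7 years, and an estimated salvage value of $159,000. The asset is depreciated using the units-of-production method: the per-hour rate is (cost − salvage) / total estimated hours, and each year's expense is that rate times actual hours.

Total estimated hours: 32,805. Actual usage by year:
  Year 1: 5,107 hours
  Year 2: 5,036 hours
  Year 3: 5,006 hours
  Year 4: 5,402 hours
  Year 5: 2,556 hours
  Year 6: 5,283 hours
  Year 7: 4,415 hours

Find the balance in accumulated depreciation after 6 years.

Depreciable base = $782,295 − $159,000 = $623,295.
Rate = $623,295 / 32,805 hours = $19 per hour.
Year 1: 5,107 × $19 = $97,033. Book value $685,262.
Year 2: 5,036 × $19 = $95,684. Book value $589,578.
Year 3: 5,006 × $19 = $95,114. Book value $494,464.
Year 4: 5,402 × $19 = $102,638. Book value $391,826.
Year 5: 2,556 × $19 = $48,564. Book value $343,262.
Year 6: 5,283 × $19 = $100,377. Book value $242,885.
Accumulated through year 6 = $782,295 − $242,885 = $539,410.

$539,410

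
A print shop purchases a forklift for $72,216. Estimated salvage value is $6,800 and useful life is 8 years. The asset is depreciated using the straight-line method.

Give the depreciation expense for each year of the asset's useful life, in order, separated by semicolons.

$8,177; $8,177; $8,177; $8,177; $8,177; $8,177; $8,177; $8,177

Depreciable base = $72,216 − $6,800 = $65,416.
Annual expense = $65,416 / 8 = $8,177.
End of year 1: book value $64,039.
End of year 2: book value $55,862.
End of year 3: book value $47,685.
End of year 4: book value $39,508.
End of year 5: book value $31,331.
End of year 6: book value $23,154.
End of year 7: book value $14,977.
End of year 8: book value $6,800.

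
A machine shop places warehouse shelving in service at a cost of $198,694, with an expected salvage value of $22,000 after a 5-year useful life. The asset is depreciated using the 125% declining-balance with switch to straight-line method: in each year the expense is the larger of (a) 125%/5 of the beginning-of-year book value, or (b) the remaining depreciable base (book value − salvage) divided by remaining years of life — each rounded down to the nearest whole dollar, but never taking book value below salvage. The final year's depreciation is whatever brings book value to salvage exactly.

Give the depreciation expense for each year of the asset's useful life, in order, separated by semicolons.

$49,673; $37,255; $29,922; $29,922; $29,922

Depreciable base = $198,694 − $22,000 = $176,694.
Year 1: DB = ⌊$198,694 × 125%/5⌋ = $49,673; SL = ⌊$176,694/5⌋ = $35,338 → take DB $49,673. Book value $149,021.
Year 2: DB = ⌊$149,021 × 125%/5⌋ = $37,255; SL = ⌊$127,021/4⌋ = $31,755 → take DB $37,255. Book value $111,766.
Year 3: DB = ⌊$111,766 × 125%/5⌋ = $27,941; SL = ⌊$89,766/3⌋ = $29,922 → take SL $29,922. Book value $81,844.
Year 4: DB = ⌊$81,844 × 125%/5⌋ = $20,461; SL = ⌊$59,844/2⌋ = $29,922 → take SL $29,922. Book value $51,922.
Year 5 (final): $51,922 − $22,000 = $29,922. Book value $22,000.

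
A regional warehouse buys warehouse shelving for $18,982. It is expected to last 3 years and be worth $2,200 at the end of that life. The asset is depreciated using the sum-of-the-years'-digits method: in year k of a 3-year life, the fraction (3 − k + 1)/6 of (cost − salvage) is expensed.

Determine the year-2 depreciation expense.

$5,594

Depreciable base = $18,982 − $2,200 = $16,782.
Sum of the years' digits = 3+2+1 = 6.
Year 1: $16,782 × 3/6 = $8,391. Book value $10,591.
Year 2: $16,782 × 2/6 = $5,594. Book value $4,997.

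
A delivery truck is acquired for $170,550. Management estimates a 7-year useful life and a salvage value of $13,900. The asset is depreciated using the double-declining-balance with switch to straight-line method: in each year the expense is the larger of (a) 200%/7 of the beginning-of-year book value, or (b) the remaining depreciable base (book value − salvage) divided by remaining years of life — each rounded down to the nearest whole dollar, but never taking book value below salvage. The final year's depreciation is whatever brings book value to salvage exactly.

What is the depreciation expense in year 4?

Depreciable base = $170,550 − $13,900 = $156,650.
Year 1: DB = ⌊$170,550 × 200%/7⌋ = $48,728; SL = ⌊$156,650/7⌋ = $22,378 → take DB $48,728. Book value $121,822.
Year 2: DB = ⌊$121,822 × 200%/7⌋ = $34,806; SL = ⌊$107,922/6⌋ = $17,987 → take DB $34,806. Book value $87,016.
Year 3: DB = ⌊$87,016 × 200%/7⌋ = $24,861; SL = ⌊$73,116/5⌋ = $14,623 → take DB $24,861. Book value $62,155.
Year 4: DB = ⌊$62,155 × 200%/7⌋ = $17,758; SL = ⌊$48,255/4⌋ = $12,063 → take DB $17,758. Book value $44,397.

$17,758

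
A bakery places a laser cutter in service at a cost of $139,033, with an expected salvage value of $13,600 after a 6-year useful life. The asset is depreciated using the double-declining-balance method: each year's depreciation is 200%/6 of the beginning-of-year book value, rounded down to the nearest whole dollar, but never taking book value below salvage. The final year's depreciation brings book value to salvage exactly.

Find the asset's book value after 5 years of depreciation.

Depreciable base = $139,033 − $13,600 = $125,433.
Year 1: ⌊$139,033 × 200%/6⌋ = $46,344. Book value $92,689.
Year 2: ⌊$92,689 × 200%/6⌋ = $30,896. Book value $61,793.
Year 3: ⌊$61,793 × 200%/6⌋ = $20,597. Book value $41,196.
Year 4: ⌊$41,196 × 200%/6⌋ = $13,732. Book value $27,464.
Year 5: ⌊$27,464 × 200%/6⌋ = $9,154. Book value $18,310.

$18,310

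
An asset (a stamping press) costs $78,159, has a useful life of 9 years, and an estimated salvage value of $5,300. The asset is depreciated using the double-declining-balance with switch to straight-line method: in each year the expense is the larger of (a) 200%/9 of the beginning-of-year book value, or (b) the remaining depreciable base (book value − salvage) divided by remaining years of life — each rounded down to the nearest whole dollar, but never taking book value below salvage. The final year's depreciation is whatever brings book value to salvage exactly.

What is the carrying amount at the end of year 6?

$17,304

Depreciable base = $78,159 − $5,300 = $72,859.
Year 1: DB = ⌊$78,159 × 200%/9⌋ = $17,368; SL = ⌊$72,859/9⌋ = $8,095 → take DB $17,368. Book value $60,791.
Year 2: DB = ⌊$60,791 × 200%/9⌋ = $13,509; SL = ⌊$55,491/8⌋ = $6,936 → take DB $13,509. Book value $47,282.
Year 3: DB = ⌊$47,282 × 200%/9⌋ = $10,507; SL = ⌊$41,982/7⌋ = $5,997 → take DB $10,507. Book value $36,775.
Year 4: DB = ⌊$36,775 × 200%/9⌋ = $8,172; SL = ⌊$31,475/6⌋ = $5,245 → take DB $8,172. Book value $28,603.
Year 5: DB = ⌊$28,603 × 200%/9⌋ = $6,356; SL = ⌊$23,303/5⌋ = $4,660 → take DB $6,356. Book value $22,247.
Year 6: DB = ⌊$22,247 × 200%/9⌋ = $4,943; SL = ⌊$16,947/4⌋ = $4,236 → take DB $4,943. Book value $17,304.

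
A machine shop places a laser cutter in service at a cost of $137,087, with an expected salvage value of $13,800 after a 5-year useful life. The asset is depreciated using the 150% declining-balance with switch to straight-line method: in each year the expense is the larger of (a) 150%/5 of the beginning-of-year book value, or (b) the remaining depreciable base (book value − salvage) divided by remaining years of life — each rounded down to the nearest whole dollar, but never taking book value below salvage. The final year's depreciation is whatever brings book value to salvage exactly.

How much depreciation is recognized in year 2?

$28,788

Depreciable base = $137,087 − $13,800 = $123,287.
Year 1: DB = ⌊$137,087 × 150%/5⌋ = $41,126; SL = ⌊$123,287/5⌋ = $24,657 → take DB $41,126. Book value $95,961.
Year 2: DB = ⌊$95,961 × 150%/5⌋ = $28,788; SL = ⌊$82,161/4⌋ = $20,540 → take DB $28,788. Book value $67,173.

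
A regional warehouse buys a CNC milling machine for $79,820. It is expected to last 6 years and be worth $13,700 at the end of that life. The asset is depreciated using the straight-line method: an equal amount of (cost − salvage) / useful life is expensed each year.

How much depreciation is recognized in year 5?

$11,020

Depreciable base = $79,820 − $13,700 = $66,120.
Annual expense = $66,120 / 6 = $11,020.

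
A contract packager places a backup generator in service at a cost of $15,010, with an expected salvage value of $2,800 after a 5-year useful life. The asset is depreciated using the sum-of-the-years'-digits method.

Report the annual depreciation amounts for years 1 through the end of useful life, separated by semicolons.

Depreciable base = $15,010 − $2,800 = $12,210.
Sum of the years' digits = 5+4+3+2+1 = 15.
Year 1: $12,210 × 5/15 = $4,070. Book value $10,940.
Year 2: $12,210 × 4/15 = $3,256. Book value $7,684.
Year 3: $12,210 × 3/15 = $2,442. Book value $5,242.
Year 4: $12,210 × 2/15 = $1,628. Book value $3,614.
Year 5: $12,210 × 1/15 = $814. Book value $2,800.

$4,070; $3,256; $2,442; $1,628; $814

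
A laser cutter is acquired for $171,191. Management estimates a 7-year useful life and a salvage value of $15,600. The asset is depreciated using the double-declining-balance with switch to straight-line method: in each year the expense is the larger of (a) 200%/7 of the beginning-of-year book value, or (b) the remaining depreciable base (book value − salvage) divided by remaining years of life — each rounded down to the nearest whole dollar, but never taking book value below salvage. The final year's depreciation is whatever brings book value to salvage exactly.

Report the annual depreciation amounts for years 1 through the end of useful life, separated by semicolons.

Depreciable base = $171,191 − $15,600 = $155,591.
Year 1: DB = ⌊$171,191 × 200%/7⌋ = $48,911; SL = ⌊$155,591/7⌋ = $22,227 → take DB $48,911. Book value $122,280.
Year 2: DB = ⌊$122,280 × 200%/7⌋ = $34,937; SL = ⌊$106,680/6⌋ = $17,780 → take DB $34,937. Book value $87,343.
Year 3: DB = ⌊$87,343 × 200%/7⌋ = $24,955; SL = ⌊$71,743/5⌋ = $14,348 → take DB $24,955. Book value $62,388.
Year 4: DB = ⌊$62,388 × 200%/7⌋ = $17,825; SL = ⌊$46,788/4⌋ = $11,697 → take DB $17,825. Book value $44,563.
Year 5: DB = ⌊$44,563 × 200%/7⌋ = $12,732; SL = ⌊$28,963/3⌋ = $9,654 → take DB $12,732. Book value $31,831.
Year 6: DB = ⌊$31,831 × 200%/7⌋ = $9,094; SL = ⌊$16,231/2⌋ = $8,115 → take DB $9,094. Book value $22,737.
Year 7 (final): $22,737 − $15,600 = $7,137. Book value $15,600.

$48,911; $34,937; $24,955; $17,825; $12,732; $9,094; $7,137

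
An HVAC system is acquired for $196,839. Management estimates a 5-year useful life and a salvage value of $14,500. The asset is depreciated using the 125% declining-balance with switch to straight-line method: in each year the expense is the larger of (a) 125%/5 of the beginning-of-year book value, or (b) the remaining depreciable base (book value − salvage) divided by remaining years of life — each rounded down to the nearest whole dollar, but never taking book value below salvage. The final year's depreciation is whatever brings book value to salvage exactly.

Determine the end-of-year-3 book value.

Depreciable base = $196,839 − $14,500 = $182,339.
Year 1: DB = ⌊$196,839 × 125%/5⌋ = $49,209; SL = ⌊$182,339/5⌋ = $36,467 → take DB $49,209. Book value $147,630.
Year 2: DB = ⌊$147,630 × 125%/5⌋ = $36,907; SL = ⌊$133,130/4⌋ = $33,282 → take DB $36,907. Book value $110,723.
Year 3: DB = ⌊$110,723 × 125%/5⌋ = $27,680; SL = ⌊$96,223/3⌋ = $32,074 → take SL $32,074. Book value $78,649.

$78,649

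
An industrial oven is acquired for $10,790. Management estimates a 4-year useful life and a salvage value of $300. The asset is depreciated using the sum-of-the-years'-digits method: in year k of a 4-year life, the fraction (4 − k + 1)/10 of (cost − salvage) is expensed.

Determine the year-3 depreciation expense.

$2,098

Depreciable base = $10,790 − $300 = $10,490.
Sum of the years' digits = 4+3+2+1 = 10.
Year 1: $10,490 × 4/10 = $4,196. Book value $6,594.
Year 2: $10,490 × 3/10 = $3,147. Book value $3,447.
Year 3: $10,490 × 2/10 = $2,098. Book value $1,349.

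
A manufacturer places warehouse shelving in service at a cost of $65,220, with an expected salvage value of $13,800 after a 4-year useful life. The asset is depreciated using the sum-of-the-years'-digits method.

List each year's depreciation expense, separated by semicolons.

$20,568; $15,426; $10,284; $5,142

Depreciable base = $65,220 − $13,800 = $51,420.
Sum of the years' digits = 4+3+2+1 = 10.
Year 1: $51,420 × 4/10 = $20,568. Book value $44,652.
Year 2: $51,420 × 3/10 = $15,426. Book value $29,226.
Year 3: $51,420 × 2/10 = $10,284. Book value $18,942.
Year 4: $51,420 × 1/10 = $5,142. Book value $13,800.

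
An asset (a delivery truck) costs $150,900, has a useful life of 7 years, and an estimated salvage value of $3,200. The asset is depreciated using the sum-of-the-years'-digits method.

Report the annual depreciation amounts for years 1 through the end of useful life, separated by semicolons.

$36,925; $31,650; $26,375; $21,100; $15,825; $10,550; $5,275

Depreciable base = $150,900 − $3,200 = $147,700.
Sum of the years' digits = 7+6+5+4+3+2+1 = 28.
Year 1: $147,700 × 7/28 = $36,925. Book value $113,975.
Year 2: $147,700 × 6/28 = $31,650. Book value $82,325.
Year 3: $147,700 × 5/28 = $26,375. Book value $55,950.
Year 4: $147,700 × 4/28 = $21,100. Book value $34,850.
Year 5: $147,700 × 3/28 = $15,825. Book value $19,025.
Year 6: $147,700 × 2/28 = $10,550. Book value $8,475.
Year 7: $147,700 × 1/28 = $5,275. Book value $3,200.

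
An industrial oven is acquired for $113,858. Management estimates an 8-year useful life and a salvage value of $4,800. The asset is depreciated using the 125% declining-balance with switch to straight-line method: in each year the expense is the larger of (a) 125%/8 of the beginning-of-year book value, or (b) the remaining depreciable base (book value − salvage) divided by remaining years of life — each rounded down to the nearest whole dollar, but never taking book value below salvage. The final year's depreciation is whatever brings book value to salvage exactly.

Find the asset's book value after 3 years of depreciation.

$68,349

Depreciable base = $113,858 − $4,800 = $109,058.
Year 1: DB = ⌊$113,858 × 125%/8⌋ = $17,790; SL = ⌊$109,058/8⌋ = $13,632 → take DB $17,790. Book value $96,068.
Year 2: DB = ⌊$96,068 × 125%/8⌋ = $15,010; SL = ⌊$91,268/7⌋ = $13,038 → take DB $15,010. Book value $81,058.
Year 3: DB = ⌊$81,058 × 125%/8⌋ = $12,665; SL = ⌊$76,258/6⌋ = $12,709 → take SL $12,709. Book value $68,349.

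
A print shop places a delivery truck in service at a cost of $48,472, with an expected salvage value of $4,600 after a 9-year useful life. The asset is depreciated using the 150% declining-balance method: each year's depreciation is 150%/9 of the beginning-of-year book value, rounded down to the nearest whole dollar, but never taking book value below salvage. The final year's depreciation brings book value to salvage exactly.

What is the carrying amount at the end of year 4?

Depreciable base = $48,472 − $4,600 = $43,872.
Year 1: ⌊$48,472 × 150%/9⌋ = $8,078. Book value $40,394.
Year 2: ⌊$40,394 × 150%/9⌋ = $6,732. Book value $33,662.
Year 3: ⌊$33,662 × 150%/9⌋ = $5,610. Book value $28,052.
Year 4: ⌊$28,052 × 150%/9⌋ = $4,675. Book value $23,377.

$23,377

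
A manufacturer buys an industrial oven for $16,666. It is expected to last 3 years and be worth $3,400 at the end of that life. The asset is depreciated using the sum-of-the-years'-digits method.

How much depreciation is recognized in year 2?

Depreciable base = $16,666 − $3,400 = $13,266.
Sum of the years' digits = 3+2+1 = 6.
Year 1: $13,266 × 3/6 = $6,633. Book value $10,033.
Year 2: $13,266 × 2/6 = $4,422. Book value $5,611.

$4,422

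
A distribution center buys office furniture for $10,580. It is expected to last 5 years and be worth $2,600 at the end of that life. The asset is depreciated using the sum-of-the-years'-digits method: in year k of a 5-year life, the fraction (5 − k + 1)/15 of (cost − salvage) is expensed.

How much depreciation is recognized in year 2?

Depreciable base = $10,580 − $2,600 = $7,980.
Sum of the years' digits = 5+4+3+2+1 = 15.
Year 1: $7,980 × 5/15 = $2,660. Book value $7,920.
Year 2: $7,980 × 4/15 = $2,128. Book value $5,792.

$2,128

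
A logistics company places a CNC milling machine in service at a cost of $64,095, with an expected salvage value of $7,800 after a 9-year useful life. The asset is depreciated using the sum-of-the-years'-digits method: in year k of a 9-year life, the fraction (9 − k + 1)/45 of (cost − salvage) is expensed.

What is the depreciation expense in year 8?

Depreciable base = $64,095 − $7,800 = $56,295.
Sum of the years' digits = 9+8+7+6+5+4+3+2+1 = 45.
Year 1: $56,295 × 9/45 = $11,259. Book value $52,836.
Year 2: $56,295 × 8/45 = $10,008. Book value $42,828.
Year 3: $56,295 × 7/45 = $8,757. Book value $34,071.
Year 4: $56,295 × 6/45 = $7,506. Book value $26,565.
Year 5: $56,295 × 5/45 = $6,255. Book value $20,310.
Year 6: $56,295 × 4/45 = $5,004. Book value $15,306.
Year 7: $56,295 × 3/45 = $3,753. Book value $11,553.
Year 8: $56,295 × 2/45 = $2,502. Book value $9,051.

$2,502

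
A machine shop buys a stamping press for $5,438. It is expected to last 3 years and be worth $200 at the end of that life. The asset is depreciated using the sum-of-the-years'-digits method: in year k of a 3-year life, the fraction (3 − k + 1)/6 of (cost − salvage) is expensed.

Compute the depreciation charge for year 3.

Depreciable base = $5,438 − $200 = $5,238.
Sum of the years' digits = 3+2+1 = 6.
Year 1: $5,238 × 3/6 = $2,619. Book value $2,819.
Year 2: $5,238 × 2/6 = $1,746. Book value $1,073.
Year 3: $5,238 × 1/6 = $873. Book value $200.

$873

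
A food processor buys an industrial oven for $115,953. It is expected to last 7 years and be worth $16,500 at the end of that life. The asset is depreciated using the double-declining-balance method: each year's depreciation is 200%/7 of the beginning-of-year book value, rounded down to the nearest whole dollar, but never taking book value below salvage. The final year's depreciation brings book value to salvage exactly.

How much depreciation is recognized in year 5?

$8,624

Depreciable base = $115,953 − $16,500 = $99,453.
Year 1: ⌊$115,953 × 200%/7⌋ = $33,129. Book value $82,824.
Year 2: ⌊$82,824 × 200%/7⌋ = $23,664. Book value $59,160.
Year 3: ⌊$59,160 × 200%/7⌋ = $16,902. Book value $42,258.
Year 4: ⌊$42,258 × 200%/7⌋ = $12,073. Book value $30,185.
Year 5: ⌊$30,185 × 200%/7⌋ = $8,624. Book value $21,561.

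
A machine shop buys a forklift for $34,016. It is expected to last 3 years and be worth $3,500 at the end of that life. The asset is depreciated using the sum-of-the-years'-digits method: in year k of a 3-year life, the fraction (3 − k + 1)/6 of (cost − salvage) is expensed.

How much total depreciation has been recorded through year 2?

Depreciable base = $34,016 − $3,500 = $30,516.
Sum of the years' digits = 3+2+1 = 6.
Year 1: $30,516 × 3/6 = $15,258. Book value $18,758.
Year 2: $30,516 × 2/6 = $10,172. Book value $8,586.
Accumulated through year 2 = $34,016 − $8,586 = $25,430.

$25,430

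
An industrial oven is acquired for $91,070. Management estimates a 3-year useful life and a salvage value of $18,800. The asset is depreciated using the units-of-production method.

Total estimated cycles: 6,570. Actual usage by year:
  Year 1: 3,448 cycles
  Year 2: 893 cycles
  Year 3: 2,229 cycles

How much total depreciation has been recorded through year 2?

$47,751

Depreciable base = $91,070 − $18,800 = $72,270.
Rate = $72,270 / 6,570 cycles = $11 per cycle.
Year 1: 3,448 × $11 = $37,928. Book value $53,142.
Year 2: 893 × $11 = $9,823. Book value $43,319.
Accumulated through year 2 = $91,070 − $43,319 = $47,751.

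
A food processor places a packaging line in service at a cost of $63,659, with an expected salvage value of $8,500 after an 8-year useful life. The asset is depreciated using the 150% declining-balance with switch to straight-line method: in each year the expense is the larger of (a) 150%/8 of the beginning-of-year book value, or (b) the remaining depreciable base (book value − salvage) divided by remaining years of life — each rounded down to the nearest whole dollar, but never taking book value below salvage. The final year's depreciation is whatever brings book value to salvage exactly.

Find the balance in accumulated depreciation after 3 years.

$29,513

Depreciable base = $63,659 − $8,500 = $55,159.
Year 1: DB = ⌊$63,659 × 150%/8⌋ = $11,936; SL = ⌊$55,159/8⌋ = $6,894 → take DB $11,936. Book value $51,723.
Year 2: DB = ⌊$51,723 × 150%/8⌋ = $9,698; SL = ⌊$43,223/7⌋ = $6,174 → take DB $9,698. Book value $42,025.
Year 3: DB = ⌊$42,025 × 150%/8⌋ = $7,879; SL = ⌊$33,525/6⌋ = $5,587 → take DB $7,879. Book value $34,146.
Accumulated through year 3 = $63,659 − $34,146 = $29,513.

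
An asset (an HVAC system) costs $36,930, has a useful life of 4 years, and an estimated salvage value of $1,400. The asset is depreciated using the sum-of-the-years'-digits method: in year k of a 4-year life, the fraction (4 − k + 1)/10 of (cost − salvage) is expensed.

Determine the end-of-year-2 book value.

Depreciable base = $36,930 − $1,400 = $35,530.
Sum of the years' digits = 4+3+2+1 = 10.
Year 1: $35,530 × 4/10 = $14,212. Book value $22,718.
Year 2: $35,530 × 3/10 = $10,659. Book value $12,059.

$12,059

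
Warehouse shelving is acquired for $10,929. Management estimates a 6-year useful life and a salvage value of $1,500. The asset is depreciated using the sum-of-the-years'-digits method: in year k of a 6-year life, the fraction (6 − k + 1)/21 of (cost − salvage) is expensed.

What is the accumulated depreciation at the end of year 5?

Depreciable base = $10,929 − $1,500 = $9,429.
Sum of the years' digits = 6+5+4+3+2+1 = 21.
Year 1: $9,429 × 6/21 = $2,694. Book value $8,235.
Year 2: $9,429 × 5/21 = $2,245. Book value $5,990.
Year 3: $9,429 × 4/21 = $1,796. Book value $4,194.
Year 4: $9,429 × 3/21 = $1,347. Book value $2,847.
Year 5: $9,429 × 2/21 = $898. Book value $1,949.
Accumulated through year 5 = $10,929 − $1,949 = $8,980.

$8,980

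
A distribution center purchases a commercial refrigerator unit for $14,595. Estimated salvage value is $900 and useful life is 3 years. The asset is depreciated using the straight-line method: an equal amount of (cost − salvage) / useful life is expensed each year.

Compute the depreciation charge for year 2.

Depreciable base = $14,595 − $900 = $13,695.
Annual expense = $13,695 / 3 = $4,565.

$4,565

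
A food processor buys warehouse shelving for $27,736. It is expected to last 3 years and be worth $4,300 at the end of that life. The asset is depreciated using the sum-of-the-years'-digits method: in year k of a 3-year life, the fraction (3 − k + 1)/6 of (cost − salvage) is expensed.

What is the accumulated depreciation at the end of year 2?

Depreciable base = $27,736 − $4,300 = $23,436.
Sum of the years' digits = 3+2+1 = 6.
Year 1: $23,436 × 3/6 = $11,718. Book value $16,018.
Year 2: $23,436 × 2/6 = $7,812. Book value $8,206.
Accumulated through year 2 = $27,736 − $8,206 = $19,530.

$19,530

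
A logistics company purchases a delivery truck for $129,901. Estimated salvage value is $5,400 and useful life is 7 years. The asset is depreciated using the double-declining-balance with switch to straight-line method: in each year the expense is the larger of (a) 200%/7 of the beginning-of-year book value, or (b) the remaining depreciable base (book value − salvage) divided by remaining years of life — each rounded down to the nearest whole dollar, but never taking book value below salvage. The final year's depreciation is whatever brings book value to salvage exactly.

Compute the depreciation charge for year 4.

$13,526

Depreciable base = $129,901 − $5,400 = $124,501.
Year 1: DB = ⌊$129,901 × 200%/7⌋ = $37,114; SL = ⌊$124,501/7⌋ = $17,785 → take DB $37,114. Book value $92,787.
Year 2: DB = ⌊$92,787 × 200%/7⌋ = $26,510; SL = ⌊$87,387/6⌋ = $14,564 → take DB $26,510. Book value $66,277.
Year 3: DB = ⌊$66,277 × 200%/7⌋ = $18,936; SL = ⌊$60,877/5⌋ = $12,175 → take DB $18,936. Book value $47,341.
Year 4: DB = ⌊$47,341 × 200%/7⌋ = $13,526; SL = ⌊$41,941/4⌋ = $10,485 → take DB $13,526. Book value $33,815.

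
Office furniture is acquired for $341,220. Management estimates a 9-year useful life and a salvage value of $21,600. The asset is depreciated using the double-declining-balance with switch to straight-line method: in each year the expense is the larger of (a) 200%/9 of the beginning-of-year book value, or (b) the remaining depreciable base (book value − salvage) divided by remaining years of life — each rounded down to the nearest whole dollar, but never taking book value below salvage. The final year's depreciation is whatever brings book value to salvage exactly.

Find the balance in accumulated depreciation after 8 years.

$301,640

Depreciable base = $341,220 − $21,600 = $319,620.
Year 1: DB = ⌊$341,220 × 200%/9⌋ = $75,826; SL = ⌊$319,620/9⌋ = $35,513 → take DB $75,826. Book value $265,394.
Year 2: DB = ⌊$265,394 × 200%/9⌋ = $58,976; SL = ⌊$243,794/8⌋ = $30,474 → take DB $58,976. Book value $206,418.
Year 3: DB = ⌊$206,418 × 200%/9⌋ = $45,870; SL = ⌊$184,818/7⌋ = $26,402 → take DB $45,870. Book value $160,548.
Year 4: DB = ⌊$160,548 × 200%/9⌋ = $35,677; SL = ⌊$138,948/6⌋ = $23,158 → take DB $35,677. Book value $124,871.
Year 5: DB = ⌊$124,871 × 200%/9⌋ = $27,749; SL = ⌊$103,271/5⌋ = $20,654 → take DB $27,749. Book value $97,122.
Year 6: DB = ⌊$97,122 × 200%/9⌋ = $21,582; SL = ⌊$75,522/4⌋ = $18,880 → take DB $21,582. Book value $75,540.
Year 7: DB = ⌊$75,540 × 200%/9⌋ = $16,786; SL = ⌊$53,940/3⌋ = $17,980 → take SL $17,980. Book value $57,560.
Year 8: DB = ⌊$57,560 × 200%/9⌋ = $12,791; SL = ⌊$35,960/2⌋ = $17,980 → take SL $17,980. Book value $39,580.
Accumulated through year 8 = $341,220 − $39,580 = $301,640.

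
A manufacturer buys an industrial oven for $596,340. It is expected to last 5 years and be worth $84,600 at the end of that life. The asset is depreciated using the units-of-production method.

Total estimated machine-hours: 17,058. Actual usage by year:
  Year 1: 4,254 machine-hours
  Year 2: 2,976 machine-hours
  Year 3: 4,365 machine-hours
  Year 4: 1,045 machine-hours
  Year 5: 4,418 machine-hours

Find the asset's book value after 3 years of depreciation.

$248,490

Depreciable base = $596,340 − $84,600 = $511,740.
Rate = $511,740 / 17,058 machine-hours = $30 per machine-hour.
Year 1: 4,254 × $30 = $127,620. Book value $468,720.
Year 2: 2,976 × $30 = $89,280. Book value $379,440.
Year 3: 4,365 × $30 = $130,950. Book value $248,490.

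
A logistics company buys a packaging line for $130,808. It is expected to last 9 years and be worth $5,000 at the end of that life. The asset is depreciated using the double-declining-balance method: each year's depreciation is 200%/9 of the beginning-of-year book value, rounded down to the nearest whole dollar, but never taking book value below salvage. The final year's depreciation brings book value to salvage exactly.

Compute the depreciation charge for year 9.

$12,519

Depreciable base = $130,808 − $5,000 = $125,808.
Year 1: ⌊$130,808 × 200%/9⌋ = $29,068. Book value $101,740.
Year 2: ⌊$101,740 × 200%/9⌋ = $22,608. Book value $79,132.
Year 3: ⌊$79,132 × 200%/9⌋ = $17,584. Book value $61,548.
Year 4: ⌊$61,548 × 200%/9⌋ = $13,677. Book value $47,871.
Year 5: ⌊$47,871 × 200%/9⌋ = $10,638. Book value $37,233.
Year 6: ⌊$37,233 × 200%/9⌋ = $8,274. Book value $28,959.
Year 7: ⌊$28,959 × 200%/9⌋ = $6,435. Book value $22,524.
Year 8: ⌊$22,524 × 200%/9⌋ = $5,005. Book value $17,519.
Year 9 (final): $17,519 − $5,000 = $12,519. Book value $5,000.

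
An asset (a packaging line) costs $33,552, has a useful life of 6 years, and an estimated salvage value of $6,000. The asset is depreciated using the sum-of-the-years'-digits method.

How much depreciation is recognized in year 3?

$5,248

Depreciable base = $33,552 − $6,000 = $27,552.
Sum of the years' digits = 6+5+4+3+2+1 = 21.
Year 1: $27,552 × 6/21 = $7,872. Book value $25,680.
Year 2: $27,552 × 5/21 = $6,560. Book value $19,120.
Year 3: $27,552 × 4/21 = $5,248. Book value $13,872.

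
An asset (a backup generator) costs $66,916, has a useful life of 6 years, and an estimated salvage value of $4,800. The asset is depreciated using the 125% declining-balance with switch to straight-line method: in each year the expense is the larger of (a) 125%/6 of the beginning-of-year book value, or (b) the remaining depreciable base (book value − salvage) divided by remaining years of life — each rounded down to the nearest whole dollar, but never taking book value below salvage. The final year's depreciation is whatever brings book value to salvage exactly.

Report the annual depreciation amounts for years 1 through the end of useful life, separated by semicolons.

$13,940; $11,036; $9,285; $9,285; $9,285; $9,285

Depreciable base = $66,916 − $4,800 = $62,116.
Year 1: DB = ⌊$66,916 × 125%/6⌋ = $13,940; SL = ⌊$62,116/6⌋ = $10,352 → take DB $13,940. Book value $52,976.
Year 2: DB = ⌊$52,976 × 125%/6⌋ = $11,036; SL = ⌊$48,176/5⌋ = $9,635 → take DB $11,036. Book value $41,940.
Year 3: DB = ⌊$41,940 × 125%/6⌋ = $8,737; SL = ⌊$37,140/4⌋ = $9,285 → take SL $9,285. Book value $32,655.
Year 4: DB = ⌊$32,655 × 125%/6⌋ = $6,803; SL = ⌊$27,855/3⌋ = $9,285 → take SL $9,285. Book value $23,370.
Year 5: DB = ⌊$23,370 × 125%/6⌋ = $4,868; SL = ⌊$18,570/2⌋ = $9,285 → take SL $9,285. Book value $14,085.
Year 6 (final): $14,085 − $4,800 = $9,285. Book value $4,800.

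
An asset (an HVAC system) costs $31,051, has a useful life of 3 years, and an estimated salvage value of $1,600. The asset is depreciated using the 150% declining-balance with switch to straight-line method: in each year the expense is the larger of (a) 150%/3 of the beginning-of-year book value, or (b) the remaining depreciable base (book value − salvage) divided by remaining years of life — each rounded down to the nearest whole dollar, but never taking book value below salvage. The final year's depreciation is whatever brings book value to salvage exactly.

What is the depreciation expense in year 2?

$7,763

Depreciable base = $31,051 − $1,600 = $29,451.
Year 1: DB = ⌊$31,051 × 150%/3⌋ = $15,525; SL = ⌊$29,451/3⌋ = $9,817 → take DB $15,525. Book value $15,526.
Year 2: DB = ⌊$15,526 × 150%/3⌋ = $7,763; SL = ⌊$13,926/2⌋ = $6,963 → take DB $7,763. Book value $7,763.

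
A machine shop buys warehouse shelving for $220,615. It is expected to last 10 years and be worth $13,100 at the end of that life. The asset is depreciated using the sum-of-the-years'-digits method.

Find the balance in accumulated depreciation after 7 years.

$184,877

Depreciable base = $220,615 − $13,100 = $207,515.
Sum of the years' digits = 10+9+8+7+6+5+4+3+2+1 = 55.
Year 1: $207,515 × 10/55 = $37,730. Book value $182,885.
Year 2: $207,515 × 9/55 = $33,957. Book value $148,928.
Year 3: $207,515 × 8/55 = $30,184. Book value $118,744.
Year 4: $207,515 × 7/55 = $26,411. Book value $92,333.
Year 5: $207,515 × 6/55 = $22,638. Book value $69,695.
Year 6: $207,515 × 5/55 = $18,865. Book value $50,830.
Year 7: $207,515 × 4/55 = $15,092. Book value $35,738.
Accumulated through year 7 = $220,615 − $35,738 = $184,877.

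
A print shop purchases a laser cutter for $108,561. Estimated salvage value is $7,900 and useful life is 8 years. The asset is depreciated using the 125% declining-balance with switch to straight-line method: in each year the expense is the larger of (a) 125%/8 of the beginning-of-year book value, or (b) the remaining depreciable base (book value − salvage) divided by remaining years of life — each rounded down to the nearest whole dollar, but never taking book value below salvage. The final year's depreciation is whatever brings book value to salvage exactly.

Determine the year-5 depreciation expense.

$11,462

Depreciable base = $108,561 − $7,900 = $100,661.
Year 1: DB = ⌊$108,561 × 125%/8⌋ = $16,962; SL = ⌊$100,661/8⌋ = $12,582 → take DB $16,962. Book value $91,599.
Year 2: DB = ⌊$91,599 × 125%/8⌋ = $14,312; SL = ⌊$83,699/7⌋ = $11,957 → take DB $14,312. Book value $77,287.
Year 3: DB = ⌊$77,287 × 125%/8⌋ = $12,076; SL = ⌊$69,387/6⌋ = $11,564 → take DB $12,076. Book value $65,211.
Year 4: DB = ⌊$65,211 × 125%/8⌋ = $10,189; SL = ⌊$57,311/5⌋ = $11,462 → take SL $11,462. Book value $53,749.
Year 5: DB = ⌊$53,749 × 125%/8⌋ = $8,398; SL = ⌊$45,849/4⌋ = $11,462 → take SL $11,462. Book value $42,287.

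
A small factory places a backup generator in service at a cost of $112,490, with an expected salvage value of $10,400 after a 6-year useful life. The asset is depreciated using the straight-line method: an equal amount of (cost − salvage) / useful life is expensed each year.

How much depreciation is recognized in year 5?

Depreciable base = $112,490 − $10,400 = $102,090.
Annual expense = $102,090 / 6 = $17,015.

$17,015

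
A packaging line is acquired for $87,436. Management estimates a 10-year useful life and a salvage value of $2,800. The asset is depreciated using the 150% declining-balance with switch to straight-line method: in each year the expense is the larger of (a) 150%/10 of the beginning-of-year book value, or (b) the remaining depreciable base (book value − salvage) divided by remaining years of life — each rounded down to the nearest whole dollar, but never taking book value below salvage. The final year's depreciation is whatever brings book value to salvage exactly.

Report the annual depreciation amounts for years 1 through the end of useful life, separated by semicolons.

$13,115; $11,148; $9,475; $8,054; $7,140; $7,140; $7,141; $7,141; $7,141; $7,141

Depreciable base = $87,436 − $2,800 = $84,636.
Year 1: DB = ⌊$87,436 × 150%/10⌋ = $13,115; SL = ⌊$84,636/10⌋ = $8,463 → take DB $13,115. Book value $74,321.
Year 2: DB = ⌊$74,321 × 150%/10⌋ = $11,148; SL = ⌊$71,521/9⌋ = $7,946 → take DB $11,148. Book value $63,173.
Year 3: DB = ⌊$63,173 × 150%/10⌋ = $9,475; SL = ⌊$60,373/8⌋ = $7,546 → take DB $9,475. Book value $53,698.
Year 4: DB = ⌊$53,698 × 150%/10⌋ = $8,054; SL = ⌊$50,898/7⌋ = $7,271 → take DB $8,054. Book value $45,644.
Year 5: DB = ⌊$45,644 × 150%/10⌋ = $6,846; SL = ⌊$42,844/6⌋ = $7,140 → take SL $7,140. Book value $38,504.
Year 6: DB = ⌊$38,504 × 150%/10⌋ = $5,775; SL = ⌊$35,704/5⌋ = $7,140 → take SL $7,140. Book value $31,364.
Year 7: DB = ⌊$31,364 × 150%/10⌋ = $4,704; SL = ⌊$28,564/4⌋ = $7,141 → take SL $7,141. Book value $24,223.
Year 8: DB = ⌊$24,223 × 150%/10⌋ = $3,633; SL = ⌊$21,423/3⌋ = $7,141 → take SL $7,141. Book value $17,082.
Year 9: DB = ⌊$17,082 × 150%/10⌋ = $2,562; SL = ⌊$14,282/2⌋ = $7,141 → take SL $7,141. Book value $9,941.
Year 10 (final): $9,941 − $2,800 = $7,141. Book value $2,800.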